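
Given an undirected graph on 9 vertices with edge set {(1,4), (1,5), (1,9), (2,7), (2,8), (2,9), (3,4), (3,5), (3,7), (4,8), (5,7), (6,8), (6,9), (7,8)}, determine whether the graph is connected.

Step 1: Build adjacency list from edges:
  1: 4, 5, 9
  2: 7, 8, 9
  3: 4, 5, 7
  4: 1, 3, 8
  5: 1, 3, 7
  6: 8, 9
  7: 2, 3, 5, 8
  8: 2, 4, 6, 7
  9: 1, 2, 6

Step 2: Run BFS/DFS from vertex 1:
  Visited: {1, 4, 5, 9, 3, 8, 7, 2, 6}
  Reached 9 of 9 vertices

Step 3: All 9 vertices reached from vertex 1, so the graph is connected.
Answer: Yes, the graph is connected.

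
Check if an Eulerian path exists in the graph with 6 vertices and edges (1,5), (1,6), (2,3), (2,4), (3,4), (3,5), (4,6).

Step 1: Find the degree of each vertex:
  deg(1) = 2
  deg(2) = 2
  deg(3) = 3
  deg(4) = 3
  deg(5) = 2
  deg(6) = 2

Step 2: Count vertices with odd degree:
  Odd-degree vertices: 3, 4 (2 total)

Step 3: Apply Euler's theorem:
  - Eulerian circuit exists iff graph is connected and all vertices have even degree
  - Eulerian path exists iff graph is connected and has 0 or 2 odd-degree vertices

Graph is connected with exactly 2 odd-degree vertices (3, 4).
Eulerian path exists (starting and ending at the odd-degree vertices), but no Eulerian circuit.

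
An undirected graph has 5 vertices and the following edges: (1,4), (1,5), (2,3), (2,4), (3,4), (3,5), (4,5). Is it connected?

Step 1: Build adjacency list from edges:
  1: 4, 5
  2: 3, 4
  3: 2, 4, 5
  4: 1, 2, 3, 5
  5: 1, 3, 4

Step 2: Run BFS/DFS from vertex 1:
  Visited: {1, 4, 5, 2, 3}
  Reached 5 of 5 vertices

Step 3: All 5 vertices reached from vertex 1, so the graph is connected.
Answer: Yes, the graph is connected.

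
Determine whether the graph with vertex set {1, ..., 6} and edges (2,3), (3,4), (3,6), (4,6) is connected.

Step 1: Build adjacency list from edges:
  1: (none)
  2: 3
  3: 2, 4, 6
  4: 3, 6
  5: (none)
  6: 3, 4

Step 2: Run BFS/DFS from vertex 1:
  Visited: {1}
  Reached 1 of 6 vertices

Step 3: Only 1 of 6 vertices reached. Graph is disconnected.
Connected components: {1}, {2, 3, 4, 6}, {5}
Answer: No, the graph is not connected (3 components).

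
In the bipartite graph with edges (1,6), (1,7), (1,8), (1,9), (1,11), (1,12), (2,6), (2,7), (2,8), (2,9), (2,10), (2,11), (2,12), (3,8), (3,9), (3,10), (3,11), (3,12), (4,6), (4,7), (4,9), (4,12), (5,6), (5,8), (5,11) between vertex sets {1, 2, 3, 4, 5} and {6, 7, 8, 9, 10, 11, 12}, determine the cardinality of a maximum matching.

Step 1: List the neighbors of each left vertex:
  1: 6, 7, 8, 9, 11, 12
  2: 6, 7, 8, 9, 10, 11, 12
  3: 8, 9, 10, 11, 12
  4: 6, 7, 9, 12
  5: 6, 8, 11

Step 2: Greedily match left vertices, then look for augmenting paths:
  Match 1 -- 6
  Match 2 -- 7
  Match 3 -- 8
  Match 4 -- 9
  Match 5 -- 11
  No augmenting path remains.

Step 3: Verify this is maximum:
  Matching size 5 = min(|L|, |R|) = min(5, 7), which is an upper bound, so this matching is maximum.

Maximum matching: {(1,6), (2,7), (3,8), (4,9), (5,11)}
Size: 5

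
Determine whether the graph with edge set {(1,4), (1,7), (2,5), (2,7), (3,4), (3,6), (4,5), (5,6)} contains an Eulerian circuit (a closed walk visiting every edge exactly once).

Step 1: Find the degree of each vertex:
  deg(1) = 2
  deg(2) = 2
  deg(3) = 2
  deg(4) = 3
  deg(5) = 3
  deg(6) = 2
  deg(7) = 2

Step 2: Count vertices with odd degree:
  Odd-degree vertices: 4, 5 (2 total)

Step 3: Apply Euler's theorem:
  - Eulerian circuit exists iff graph is connected and all vertices have even degree
  - Eulerian path exists iff graph is connected and has 0 or 2 odd-degree vertices

Graph is connected with exactly 2 odd-degree vertices (4, 5).
Eulerian path exists (starting and ending at the odd-degree vertices), but no Eulerian circuit.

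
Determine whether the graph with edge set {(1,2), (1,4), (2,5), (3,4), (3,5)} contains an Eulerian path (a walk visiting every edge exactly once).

Step 1: Find the degree of each vertex:
  deg(1) = 2
  deg(2) = 2
  deg(3) = 2
  deg(4) = 2
  deg(5) = 2

Step 2: Count vertices with odd degree:
  All vertices have even degree (0 odd-degree vertices)

Step 3: Apply Euler's theorem:
  - Eulerian circuit exists iff graph is connected and all vertices have even degree
  - Eulerian path exists iff graph is connected and has 0 or 2 odd-degree vertices

Graph is connected with 0 odd-degree vertices.
Both Eulerian circuit and Eulerian path exist.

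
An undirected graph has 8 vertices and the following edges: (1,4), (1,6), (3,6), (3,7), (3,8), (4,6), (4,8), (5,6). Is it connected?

Step 1: Build adjacency list from edges:
  1: 4, 6
  2: (none)
  3: 6, 7, 8
  4: 1, 6, 8
  5: 6
  6: 1, 3, 4, 5
  7: 3
  8: 3, 4

Step 2: Run BFS/DFS from vertex 1:
  Visited: {1, 4, 6, 8, 3, 5, 7}
  Reached 7 of 8 vertices

Step 3: Only 7 of 8 vertices reached. Graph is disconnected.
Connected components: {1, 3, 4, 5, 6, 7, 8}, {2}
Answer: No, the graph is not connected (2 components).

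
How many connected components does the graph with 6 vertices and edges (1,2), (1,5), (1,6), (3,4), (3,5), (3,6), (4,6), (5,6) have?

Step 1: Build adjacency list from edges:
  1: 2, 5, 6
  2: 1
  3: 4, 5, 6
  4: 3, 6
  5: 1, 3, 6
  6: 1, 3, 4, 5

Step 2: Run BFS/DFS from vertex 1:
  Visited: {1, 2, 5, 6, 3, 4}
  Reached 6 of 6 vertices

Step 3: All 6 vertices reached from vertex 1, so the graph is connected.
Number of connected components: 1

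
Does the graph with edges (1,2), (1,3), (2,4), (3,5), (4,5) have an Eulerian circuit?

Step 1: Find the degree of each vertex:
  deg(1) = 2
  deg(2) = 2
  deg(3) = 2
  deg(4) = 2
  deg(5) = 2

Step 2: Count vertices with odd degree:
  All vertices have even degree (0 odd-degree vertices)

Step 3: Apply Euler's theorem:
  - Eulerian circuit exists iff graph is connected and all vertices have even degree
  - Eulerian path exists iff graph is connected and has 0 or 2 odd-degree vertices

Graph is connected with 0 odd-degree vertices.
Both Eulerian circuit and Eulerian path exist.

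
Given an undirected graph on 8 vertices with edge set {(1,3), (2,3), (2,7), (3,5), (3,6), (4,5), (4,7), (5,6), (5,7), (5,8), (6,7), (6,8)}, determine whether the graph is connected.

Step 1: Build adjacency list from edges:
  1: 3
  2: 3, 7
  3: 1, 2, 5, 6
  4: 5, 7
  5: 3, 4, 6, 7, 8
  6: 3, 5, 7, 8
  7: 2, 4, 5, 6
  8: 5, 6

Step 2: Run BFS/DFS from vertex 1:
  Visited: {1, 3, 2, 5, 6, 7, 4, 8}
  Reached 8 of 8 vertices

Step 3: All 8 vertices reached from vertex 1, so the graph is connected.
Answer: Yes, the graph is connected.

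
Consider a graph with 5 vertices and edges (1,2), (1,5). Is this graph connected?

Step 1: Build adjacency list from edges:
  1: 2, 5
  2: 1
  3: (none)
  4: (none)
  5: 1

Step 2: Run BFS/DFS from vertex 1:
  Visited: {1, 2, 5}
  Reached 3 of 5 vertices

Step 3: Only 3 of 5 vertices reached. Graph is disconnected.
Connected components: {1, 2, 5}, {3}, {4}
Answer: No, the graph is not connected (3 components).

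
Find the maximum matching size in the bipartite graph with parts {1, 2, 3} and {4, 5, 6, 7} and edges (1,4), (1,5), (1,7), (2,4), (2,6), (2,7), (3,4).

Step 1: List the neighbors of each left vertex:
  1: 4, 5, 7
  2: 4, 6, 7
  3: 4

Step 2: Greedily match left vertices, then look for augmenting paths:
  Match 1 -- 5
  Match 2 -- 6
  Match 3 -- 4
  No augmenting path remains.

Step 3: Verify this is maximum:
  Matching size 3 = min(|L|, |R|) = min(3, 4), which is an upper bound, so this matching is maximum.

Maximum matching: {(1,5), (2,6), (3,4)}
Size: 3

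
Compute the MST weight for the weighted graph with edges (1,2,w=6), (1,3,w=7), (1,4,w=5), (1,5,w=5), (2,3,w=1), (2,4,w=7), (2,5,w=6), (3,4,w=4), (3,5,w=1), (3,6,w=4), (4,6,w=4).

Apply Kruskal's algorithm (sort edges by weight, add if no cycle):

Sorted edges by weight:
  (2,3) w=1
  (3,5) w=1
  (3,6) w=4
  (3,4) w=4
  (4,6) w=4
  (1,4) w=5
  (1,5) w=5
  (1,2) w=6
  (2,5) w=6
  (1,3) w=7
  (2,4) w=7

Add edge (2,3) w=1 -- no cycle. Running total: 1
Add edge (3,5) w=1 -- no cycle. Running total: 2
Add edge (3,6) w=4 -- no cycle. Running total: 6
Add edge (3,4) w=4 -- no cycle. Running total: 10
Skip edge (4,6) w=4 -- would create cycle
Add edge (1,4) w=5 -- no cycle. Running total: 15

MST edges: (2,3,w=1), (3,5,w=1), (3,6,w=4), (3,4,w=4), (1,4,w=5)
Total MST weight: 1 + 1 + 4 + 4 + 5 = 15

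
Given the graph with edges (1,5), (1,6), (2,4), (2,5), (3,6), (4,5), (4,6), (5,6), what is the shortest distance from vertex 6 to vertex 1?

Step 1: Build adjacency list:
  1: 5, 6
  2: 4, 5
  3: 6
  4: 2, 5, 6
  5: 1, 2, 4, 6
  6: 1, 3, 4, 5

Step 2: BFS from vertex 6 to find shortest path to 1:
  vertex 1 reached at distance 1

Step 3: Shortest path: 6 -> 1
Path length: 1 edge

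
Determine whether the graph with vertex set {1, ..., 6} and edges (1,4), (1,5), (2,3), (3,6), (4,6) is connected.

Step 1: Build adjacency list from edges:
  1: 4, 5
  2: 3
  3: 2, 6
  4: 1, 6
  5: 1
  6: 3, 4

Step 2: Run BFS/DFS from vertex 1:
  Visited: {1, 4, 5, 6, 3, 2}
  Reached 6 of 6 vertices

Step 3: All 6 vertices reached from vertex 1, so the graph is connected.
Answer: Yes, the graph is connected.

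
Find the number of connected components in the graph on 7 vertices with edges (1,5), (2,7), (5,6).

Step 1: Build adjacency list from edges:
  1: 5
  2: 7
  3: (none)
  4: (none)
  5: 1, 6
  6: 5
  7: 2

Step 2: Run BFS/DFS from vertex 1:
  Visited: {1, 5, 6}
  Reached 3 of 7 vertices

Step 3: Only 3 of 7 vertices reached. Graph is disconnected.
Connected components: {1, 5, 6}, {2, 7}, {3}, {4}
Number of connected components: 4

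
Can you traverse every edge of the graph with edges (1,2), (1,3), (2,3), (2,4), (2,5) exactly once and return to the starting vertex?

Step 1: Find the degree of each vertex:
  deg(1) = 2
  deg(2) = 4
  deg(3) = 2
  deg(4) = 1
  deg(5) = 1

Step 2: Count vertices with odd degree:
  Odd-degree vertices: 4, 5 (2 total)

Step 3: Apply Euler's theorem:
  - Eulerian circuit exists iff graph is connected and all vertices have even degree
  - Eulerian path exists iff graph is connected and has 0 or 2 odd-degree vertices

Graph is connected with exactly 2 odd-degree vertices (4, 5).
Eulerian path exists (starting and ending at the odd-degree vertices), but no Eulerian circuit.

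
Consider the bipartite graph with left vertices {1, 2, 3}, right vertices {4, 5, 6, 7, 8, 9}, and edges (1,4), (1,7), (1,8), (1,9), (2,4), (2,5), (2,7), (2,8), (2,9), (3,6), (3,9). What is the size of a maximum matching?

Step 1: List the neighbors of each left vertex:
  1: 4, 7, 8, 9
  2: 4, 5, 7, 8, 9
  3: 6, 9

Step 2: Greedily match left vertices, then look for augmenting paths:
  Match 1 -- 4
  Match 2 -- 5
  Match 3 -- 6
  No augmenting path remains.

Step 3: Verify this is maximum:
  Matching size 3 = min(|L|, |R|) = min(3, 6), which is an upper bound, so this matching is maximum.

Maximum matching: {(1,4), (2,5), (3,6)}
Size: 3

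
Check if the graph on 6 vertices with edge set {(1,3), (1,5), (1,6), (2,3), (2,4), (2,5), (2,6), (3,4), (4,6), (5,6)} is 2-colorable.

Step 1: Attempt 2-coloring using BFS:
  Start at vertex 1, assign color 0
  Color vertex 3 with color 1 (neighbor of 1)
  Color vertex 5 with color 1 (neighbor of 1)
  Color vertex 6 with color 1 (neighbor of 1)
  Color vertex 2 with color 0 (neighbor of 3)
  Color vertex 4 with color 0 (neighbor of 3)

Step 2: Conflict found! Vertices 5 and 6 are adjacent but have the same color.
This means the graph contains an odd cycle.

The graph is NOT bipartite.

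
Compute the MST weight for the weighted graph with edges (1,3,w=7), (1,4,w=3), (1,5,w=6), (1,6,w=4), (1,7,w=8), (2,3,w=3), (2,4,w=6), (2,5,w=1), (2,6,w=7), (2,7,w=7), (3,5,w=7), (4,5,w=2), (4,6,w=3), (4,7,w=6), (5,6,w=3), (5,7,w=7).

Apply Kruskal's algorithm (sort edges by weight, add if no cycle):

Sorted edges by weight:
  (2,5) w=1
  (4,5) w=2
  (1,4) w=3
  (2,3) w=3
  (4,6) w=3
  (5,6) w=3
  (1,6) w=4
  (1,5) w=6
  (2,4) w=6
  (4,7) w=6
  (1,3) w=7
  (2,7) w=7
  (2,6) w=7
  (3,5) w=7
  (5,7) w=7
  (1,7) w=8

Add edge (2,5) w=1 -- no cycle. Running total: 1
Add edge (4,5) w=2 -- no cycle. Running total: 3
Add edge (1,4) w=3 -- no cycle. Running total: 6
Add edge (2,3) w=3 -- no cycle. Running total: 9
Add edge (4,6) w=3 -- no cycle. Running total: 12
Skip edge (5,6) w=3 -- would create cycle
Skip edge (1,6) w=4 -- would create cycle
Skip edge (1,5) w=6 -- would create cycle
Skip edge (2,4) w=6 -- would create cycle
Add edge (4,7) w=6 -- no cycle. Running total: 18

MST edges: (2,5,w=1), (4,5,w=2), (1,4,w=3), (2,3,w=3), (4,6,w=3), (4,7,w=6)
Total MST weight: 1 + 2 + 3 + 3 + 3 + 6 = 18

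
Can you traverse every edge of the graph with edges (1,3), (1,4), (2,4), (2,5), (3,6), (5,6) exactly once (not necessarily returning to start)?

Step 1: Find the degree of each vertex:
  deg(1) = 2
  deg(2) = 2
  deg(3) = 2
  deg(4) = 2
  deg(5) = 2
  deg(6) = 2

Step 2: Count vertices with odd degree:
  All vertices have even degree (0 odd-degree vertices)

Step 3: Apply Euler's theorem:
  - Eulerian circuit exists iff graph is connected and all vertices have even degree
  - Eulerian path exists iff graph is connected and has 0 or 2 odd-degree vertices

Graph is connected with 0 odd-degree vertices.
Both Eulerian circuit and Eulerian path exist.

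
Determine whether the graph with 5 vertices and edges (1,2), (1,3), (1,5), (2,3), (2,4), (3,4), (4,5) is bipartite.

Step 1: Attempt 2-coloring using BFS:
  Start at vertex 1, assign color 0
  Color vertex 2 with color 1 (neighbor of 1)
  Color vertex 3 with color 1 (neighbor of 1)
  Color vertex 5 with color 1 (neighbor of 1)

Step 2: Conflict found! Vertices 2 and 3 are adjacent but have the same color.
This means the graph contains an odd cycle.

The graph is NOT bipartite.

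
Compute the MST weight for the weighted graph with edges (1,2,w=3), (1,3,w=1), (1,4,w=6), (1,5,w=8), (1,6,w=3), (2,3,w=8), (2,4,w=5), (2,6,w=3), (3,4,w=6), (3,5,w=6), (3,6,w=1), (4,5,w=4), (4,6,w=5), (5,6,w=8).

Apply Kruskal's algorithm (sort edges by weight, add if no cycle):

Sorted edges by weight:
  (1,3) w=1
  (3,6) w=1
  (1,2) w=3
  (1,6) w=3
  (2,6) w=3
  (4,5) w=4
  (2,4) w=5
  (4,6) w=5
  (1,4) w=6
  (3,5) w=6
  (3,4) w=6
  (1,5) w=8
  (2,3) w=8
  (5,6) w=8

Add edge (1,3) w=1 -- no cycle. Running total: 1
Add edge (3,6) w=1 -- no cycle. Running total: 2
Add edge (1,2) w=3 -- no cycle. Running total: 5
Skip edge (1,6) w=3 -- would create cycle
Skip edge (2,6) w=3 -- would create cycle
Add edge (4,5) w=4 -- no cycle. Running total: 9
Add edge (2,4) w=5 -- no cycle. Running total: 14

MST edges: (1,3,w=1), (3,6,w=1), (1,2,w=3), (4,5,w=4), (2,4,w=5)
Total MST weight: 1 + 1 + 3 + 4 + 5 = 14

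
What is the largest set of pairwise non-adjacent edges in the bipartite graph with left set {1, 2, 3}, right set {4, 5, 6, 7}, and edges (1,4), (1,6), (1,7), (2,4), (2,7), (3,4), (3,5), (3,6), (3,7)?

Step 1: List the neighbors of each left vertex:
  1: 4, 6, 7
  2: 4, 7
  3: 4, 5, 6, 7

Step 2: Greedily match left vertices, then look for augmenting paths:
  Match 1 -- 4
  Match 2 -- 7
  Match 3 -- 5
  No augmenting path remains.

Step 3: Verify this is maximum:
  Matching size 3 = min(|L|, |R|) = min(3, 4), which is an upper bound, so this matching is maximum.

Maximum matching: {(1,4), (2,7), (3,5)}
Size: 3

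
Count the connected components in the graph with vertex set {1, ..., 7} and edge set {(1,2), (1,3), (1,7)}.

Step 1: Build adjacency list from edges:
  1: 2, 3, 7
  2: 1
  3: 1
  4: (none)
  5: (none)
  6: (none)
  7: 1

Step 2: Run BFS/DFS from vertex 1:
  Visited: {1, 2, 3, 7}
  Reached 4 of 7 vertices

Step 3: Only 4 of 7 vertices reached. Graph is disconnected.
Connected components: {1, 2, 3, 7}, {4}, {5}, {6}
Number of connected components: 4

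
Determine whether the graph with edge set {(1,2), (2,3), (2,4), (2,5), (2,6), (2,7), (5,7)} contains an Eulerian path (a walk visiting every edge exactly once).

Step 1: Find the degree of each vertex:
  deg(1) = 1
  deg(2) = 6
  deg(3) = 1
  deg(4) = 1
  deg(5) = 2
  deg(6) = 1
  deg(7) = 2

Step 2: Count vertices with odd degree:
  Odd-degree vertices: 1, 3, 4, 6 (4 total)

Step 3: Apply Euler's theorem:
  - Eulerian circuit exists iff graph is connected and all vertices have even degree
  - Eulerian path exists iff graph is connected and has 0 or 2 odd-degree vertices

Graph has 4 odd-degree vertices (need 0 or 2).
Neither Eulerian path nor Eulerian circuit exists.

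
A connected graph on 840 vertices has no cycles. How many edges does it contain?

A tree on n vertices always has exactly n - 1 edges.
For n = 840: edges = 840 - 1 = 839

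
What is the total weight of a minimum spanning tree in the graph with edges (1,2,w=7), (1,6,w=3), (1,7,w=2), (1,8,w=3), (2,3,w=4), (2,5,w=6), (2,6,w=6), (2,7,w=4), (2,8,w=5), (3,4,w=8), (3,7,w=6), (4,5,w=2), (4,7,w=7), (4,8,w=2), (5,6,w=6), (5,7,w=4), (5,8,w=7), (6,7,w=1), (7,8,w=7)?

Apply Kruskal's algorithm (sort edges by weight, add if no cycle):

Sorted edges by weight:
  (6,7) w=1
  (1,7) w=2
  (4,5) w=2
  (4,8) w=2
  (1,6) w=3
  (1,8) w=3
  (2,3) w=4
  (2,7) w=4
  (5,7) w=4
  (2,8) w=5
  (2,6) w=6
  (2,5) w=6
  (3,7) w=6
  (5,6) w=6
  (1,2) w=7
  (4,7) w=7
  (5,8) w=7
  (7,8) w=7
  (3,4) w=8

Add edge (6,7) w=1 -- no cycle. Running total: 1
Add edge (1,7) w=2 -- no cycle. Running total: 3
Add edge (4,5) w=2 -- no cycle. Running total: 5
Add edge (4,8) w=2 -- no cycle. Running total: 7
Skip edge (1,6) w=3 -- would create cycle
Add edge (1,8) w=3 -- no cycle. Running total: 10
Add edge (2,3) w=4 -- no cycle. Running total: 14
Add edge (2,7) w=4 -- no cycle. Running total: 18

MST edges: (6,7,w=1), (1,7,w=2), (4,5,w=2), (4,8,w=2), (1,8,w=3), (2,3,w=4), (2,7,w=4)
Total MST weight: 1 + 2 + 2 + 2 + 3 + 4 + 4 = 18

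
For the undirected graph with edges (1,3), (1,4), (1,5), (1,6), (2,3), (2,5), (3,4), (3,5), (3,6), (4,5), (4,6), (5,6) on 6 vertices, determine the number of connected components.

Step 1: Build adjacency list from edges:
  1: 3, 4, 5, 6
  2: 3, 5
  3: 1, 2, 4, 5, 6
  4: 1, 3, 5, 6
  5: 1, 2, 3, 4, 6
  6: 1, 3, 4, 5

Step 2: Run BFS/DFS from vertex 1:
  Visited: {1, 3, 4, 5, 6, 2}
  Reached 6 of 6 vertices

Step 3: All 6 vertices reached from vertex 1, so the graph is connected.
Number of connected components: 1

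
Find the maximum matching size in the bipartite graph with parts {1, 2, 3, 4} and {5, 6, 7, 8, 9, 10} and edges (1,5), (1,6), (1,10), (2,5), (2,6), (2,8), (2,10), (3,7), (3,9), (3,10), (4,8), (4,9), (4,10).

Step 1: List the neighbors of each left vertex:
  1: 5, 6, 10
  2: 5, 6, 8, 10
  3: 7, 9, 10
  4: 8, 9, 10

Step 2: Greedily match left vertices, then look for augmenting paths:
  Match 1 -- 5
  Match 2 -- 6
  Match 3 -- 7
  Match 4 -- 8
  No augmenting path remains.

Step 3: Verify this is maximum:
  Matching size 4 = min(|L|, |R|) = min(4, 6), which is an upper bound, so this matching is maximum.

Maximum matching: {(1,5), (2,6), (3,7), (4,8)}
Size: 4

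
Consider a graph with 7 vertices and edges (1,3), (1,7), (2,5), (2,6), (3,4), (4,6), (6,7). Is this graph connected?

Step 1: Build adjacency list from edges:
  1: 3, 7
  2: 5, 6
  3: 1, 4
  4: 3, 6
  5: 2
  6: 2, 4, 7
  7: 1, 6

Step 2: Run BFS/DFS from vertex 1:
  Visited: {1, 3, 7, 4, 6, 2, 5}
  Reached 7 of 7 vertices

Step 3: All 7 vertices reached from vertex 1, so the graph is connected.
Answer: Yes, the graph is connected.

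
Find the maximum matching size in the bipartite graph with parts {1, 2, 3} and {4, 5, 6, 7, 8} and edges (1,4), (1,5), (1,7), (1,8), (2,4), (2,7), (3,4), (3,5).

Step 1: List the neighbors of each left vertex:
  1: 4, 5, 7, 8
  2: 4, 7
  3: 4, 5

Step 2: Greedily match left vertices, then look for augmenting paths:
  Match 1 -- 4
  Match 2 -- 7
  Match 3 -- 5
  No augmenting path remains.

Step 3: Verify this is maximum:
  Matching size 3 = min(|L|, |R|) = min(3, 5), which is an upper bound, so this matching is maximum.

Maximum matching: {(1,4), (2,7), (3,5)}
Size: 3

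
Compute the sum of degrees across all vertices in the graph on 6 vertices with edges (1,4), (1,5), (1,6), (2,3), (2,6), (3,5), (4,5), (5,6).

Step 1: Count edges incident to each vertex:
  deg(1) = 3 (neighbors: 4, 5, 6)
  deg(2) = 2 (neighbors: 3, 6)
  deg(3) = 2 (neighbors: 2, 5)
  deg(4) = 2 (neighbors: 1, 5)
  deg(5) = 4 (neighbors: 1, 3, 4, 6)
  deg(6) = 3 (neighbors: 1, 2, 5)

Step 2: Sum all degrees:
  3 + 2 + 2 + 2 + 4 + 3 = 16

Verification: sum of degrees = 2 * |E| = 2 * 8 = 16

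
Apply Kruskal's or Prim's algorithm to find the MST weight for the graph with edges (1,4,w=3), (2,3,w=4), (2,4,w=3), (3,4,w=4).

Apply Kruskal's algorithm (sort edges by weight, add if no cycle):

Sorted edges by weight:
  (1,4) w=3
  (2,4) w=3
  (2,3) w=4
  (3,4) w=4

Add edge (1,4) w=3 -- no cycle. Running total: 3
Add edge (2,4) w=3 -- no cycle. Running total: 6
Add edge (2,3) w=4 -- no cycle. Running total: 10

MST edges: (1,4,w=3), (2,4,w=3), (2,3,w=4)
Total MST weight: 3 + 3 + 4 = 10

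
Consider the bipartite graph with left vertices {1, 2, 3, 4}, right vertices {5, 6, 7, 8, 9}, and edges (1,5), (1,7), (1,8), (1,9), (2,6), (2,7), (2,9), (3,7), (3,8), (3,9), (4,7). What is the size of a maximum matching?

Step 1: List the neighbors of each left vertex:
  1: 5, 7, 8, 9
  2: 6, 7, 9
  3: 7, 8, 9
  4: 7

Step 2: Greedily match left vertices, then look for augmenting paths:
  Match 1 -- 5
  Match 2 -- 6
  Match 3 -- 8
  Match 4 -- 7
  No augmenting path remains.

Step 3: Verify this is maximum:
  Matching size 4 = min(|L|, |R|) = min(4, 5), which is an upper bound, so this matching is maximum.

Maximum matching: {(1,5), (2,6), (3,8), (4,7)}
Size: 4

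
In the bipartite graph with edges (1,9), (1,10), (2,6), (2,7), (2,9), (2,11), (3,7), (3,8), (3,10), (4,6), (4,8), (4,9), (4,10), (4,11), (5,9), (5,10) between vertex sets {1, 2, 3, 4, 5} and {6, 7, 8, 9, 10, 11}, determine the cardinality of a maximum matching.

Step 1: List the neighbors of each left vertex:
  1: 9, 10
  2: 6, 7, 9, 11
  3: 7, 8, 10
  4: 6, 8, 9, 10, 11
  5: 9, 10

Step 2: Greedily match left vertices, then look for augmenting paths:
  Match 1 -- 9
  Match 2 -- 6
  Match 3 -- 7
  Match 4 -- 8
  Match 5 -- 10
  No augmenting path remains.

Step 3: Verify this is maximum:
  Matching size 5 = min(|L|, |R|) = min(5, 6), which is an upper bound, so this matching is maximum.

Maximum matching: {(1,9), (2,6), (3,7), (4,8), (5,10)}
Size: 5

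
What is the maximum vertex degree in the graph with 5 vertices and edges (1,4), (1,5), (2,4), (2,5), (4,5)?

Step 1: Count edges incident to each vertex:
  deg(1) = 2 (neighbors: 4, 5)
  deg(2) = 2 (neighbors: 4, 5)
  deg(3) = 0 (neighbors: none)
  deg(4) = 3 (neighbors: 1, 2, 5)
  deg(5) = 3 (neighbors: 1, 2, 4)

Step 2: Find maximum:
  max(2, 2, 0, 3, 3) = 3 (vertex 4)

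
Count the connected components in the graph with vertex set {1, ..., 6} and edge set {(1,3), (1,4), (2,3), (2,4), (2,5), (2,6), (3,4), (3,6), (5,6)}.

Step 1: Build adjacency list from edges:
  1: 3, 4
  2: 3, 4, 5, 6
  3: 1, 2, 4, 6
  4: 1, 2, 3
  5: 2, 6
  6: 2, 3, 5

Step 2: Run BFS/DFS from vertex 1:
  Visited: {1, 3, 4, 2, 6, 5}
  Reached 6 of 6 vertices

Step 3: All 6 vertices reached from vertex 1, so the graph is connected.
Number of connected components: 1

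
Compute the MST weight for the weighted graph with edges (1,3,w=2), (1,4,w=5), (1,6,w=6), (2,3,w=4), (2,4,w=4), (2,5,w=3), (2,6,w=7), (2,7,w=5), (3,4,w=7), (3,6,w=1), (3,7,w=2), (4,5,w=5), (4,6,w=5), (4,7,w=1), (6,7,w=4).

Apply Kruskal's algorithm (sort edges by weight, add if no cycle):

Sorted edges by weight:
  (3,6) w=1
  (4,7) w=1
  (1,3) w=2
  (3,7) w=2
  (2,5) w=3
  (2,4) w=4
  (2,3) w=4
  (6,7) w=4
  (1,4) w=5
  (2,7) w=5
  (4,6) w=5
  (4,5) w=5
  (1,6) w=6
  (2,6) w=7
  (3,4) w=7

Add edge (3,6) w=1 -- no cycle. Running total: 1
Add edge (4,7) w=1 -- no cycle. Running total: 2
Add edge (1,3) w=2 -- no cycle. Running total: 4
Add edge (3,7) w=2 -- no cycle. Running total: 6
Add edge (2,5) w=3 -- no cycle. Running total: 9
Add edge (2,4) w=4 -- no cycle. Running total: 13

MST edges: (3,6,w=1), (4,7,w=1), (1,3,w=2), (3,7,w=2), (2,5,w=3), (2,4,w=4)
Total MST weight: 1 + 1 + 2 + 2 + 3 + 4 = 13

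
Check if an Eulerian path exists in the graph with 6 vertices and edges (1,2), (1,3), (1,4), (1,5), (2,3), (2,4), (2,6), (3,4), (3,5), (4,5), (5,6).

Step 1: Find the degree of each vertex:
  deg(1) = 4
  deg(2) = 4
  deg(3) = 4
  deg(4) = 4
  deg(5) = 4
  deg(6) = 2

Step 2: Count vertices with odd degree:
  All vertices have even degree (0 odd-degree vertices)

Step 3: Apply Euler's theorem:
  - Eulerian circuit exists iff graph is connected and all vertices have even degree
  - Eulerian path exists iff graph is connected and has 0 or 2 odd-degree vertices

Graph is connected with 0 odd-degree vertices.
Both Eulerian circuit and Eulerian path exist.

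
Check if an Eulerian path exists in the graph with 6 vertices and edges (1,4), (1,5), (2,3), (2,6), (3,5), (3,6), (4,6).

Step 1: Find the degree of each vertex:
  deg(1) = 2
  deg(2) = 2
  deg(3) = 3
  deg(4) = 2
  deg(5) = 2
  deg(6) = 3

Step 2: Count vertices with odd degree:
  Odd-degree vertices: 3, 6 (2 total)

Step 3: Apply Euler's theorem:
  - Eulerian circuit exists iff graph is connected and all vertices have even degree
  - Eulerian path exists iff graph is connected and has 0 or 2 odd-degree vertices

Graph is connected with exactly 2 odd-degree vertices (3, 6).
Eulerian path exists (starting and ending at the odd-degree vertices), but no Eulerian circuit.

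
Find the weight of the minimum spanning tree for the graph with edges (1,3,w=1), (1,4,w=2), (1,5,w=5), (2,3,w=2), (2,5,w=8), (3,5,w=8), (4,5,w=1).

Apply Kruskal's algorithm (sort edges by weight, add if no cycle):

Sorted edges by weight:
  (1,3) w=1
  (4,5) w=1
  (1,4) w=2
  (2,3) w=2
  (1,5) w=5
  (2,5) w=8
  (3,5) w=8

Add edge (1,3) w=1 -- no cycle. Running total: 1
Add edge (4,5) w=1 -- no cycle. Running total: 2
Add edge (1,4) w=2 -- no cycle. Running total: 4
Add edge (2,3) w=2 -- no cycle. Running total: 6

MST edges: (1,3,w=1), (4,5,w=1), (1,4,w=2), (2,3,w=2)
Total MST weight: 1 + 1 + 2 + 2 = 6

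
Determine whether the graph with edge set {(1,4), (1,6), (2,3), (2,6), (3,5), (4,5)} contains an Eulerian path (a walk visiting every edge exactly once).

Step 1: Find the degree of each vertex:
  deg(1) = 2
  deg(2) = 2
  deg(3) = 2
  deg(4) = 2
  deg(5) = 2
  deg(6) = 2

Step 2: Count vertices with odd degree:
  All vertices have even degree (0 odd-degree vertices)

Step 3: Apply Euler's theorem:
  - Eulerian circuit exists iff graph is connected and all vertices have even degree
  - Eulerian path exists iff graph is connected and has 0 or 2 odd-degree vertices

Graph is connected with 0 odd-degree vertices.
Both Eulerian circuit and Eulerian path exist.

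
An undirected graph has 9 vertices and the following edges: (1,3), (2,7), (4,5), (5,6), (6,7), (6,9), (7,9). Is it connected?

Step 1: Build adjacency list from edges:
  1: 3
  2: 7
  3: 1
  4: 5
  5: 4, 6
  6: 5, 7, 9
  7: 2, 6, 9
  8: (none)
  9: 6, 7

Step 2: Run BFS/DFS from vertex 1:
  Visited: {1, 3}
  Reached 2 of 9 vertices

Step 3: Only 2 of 9 vertices reached. Graph is disconnected.
Connected components: {1, 3}, {2, 4, 5, 6, 7, 9}, {8}
Answer: No, the graph is not connected (3 components).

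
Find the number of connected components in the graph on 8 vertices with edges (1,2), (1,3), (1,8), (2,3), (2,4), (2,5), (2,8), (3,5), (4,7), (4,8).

Step 1: Build adjacency list from edges:
  1: 2, 3, 8
  2: 1, 3, 4, 5, 8
  3: 1, 2, 5
  4: 2, 7, 8
  5: 2, 3
  6: (none)
  7: 4
  8: 1, 2, 4

Step 2: Run BFS/DFS from vertex 1:
  Visited: {1, 2, 3, 8, 4, 5, 7}
  Reached 7 of 8 vertices

Step 3: Only 7 of 8 vertices reached. Graph is disconnected.
Connected components: {1, 2, 3, 4, 5, 7, 8}, {6}
Number of connected components: 2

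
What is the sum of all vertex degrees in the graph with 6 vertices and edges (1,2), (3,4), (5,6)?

Step 1: Count edges incident to each vertex:
  deg(1) = 1 (neighbors: 2)
  deg(2) = 1 (neighbors: 1)
  deg(3) = 1 (neighbors: 4)
  deg(4) = 1 (neighbors: 3)
  deg(5) = 1 (neighbors: 6)
  deg(6) = 1 (neighbors: 5)

Step 2: Sum all degrees:
  1 + 1 + 1 + 1 + 1 + 1 = 6

Verification: sum of degrees = 2 * |E| = 2 * 3 = 6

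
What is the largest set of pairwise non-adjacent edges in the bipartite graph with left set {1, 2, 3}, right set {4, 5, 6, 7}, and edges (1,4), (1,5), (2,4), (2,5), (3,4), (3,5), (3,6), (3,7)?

Step 1: List the neighbors of each left vertex:
  1: 4, 5
  2: 4, 5
  3: 4, 5, 6, 7

Step 2: Greedily match left vertices, then look for augmenting paths:
  Match 1 -- 4
  Match 2 -- 5
  Match 3 -- 6
  No augmenting path remains.

Step 3: Verify this is maximum:
  Matching size 3 = min(|L|, |R|) = min(3, 4), which is an upper bound, so this matching is maximum.

Maximum matching: {(1,4), (2,5), (3,6)}
Size: 3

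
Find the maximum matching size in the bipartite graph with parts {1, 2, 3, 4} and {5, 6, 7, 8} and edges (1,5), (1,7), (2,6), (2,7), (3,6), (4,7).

Step 1: List the neighbors of each left vertex:
  1: 5, 7
  2: 6, 7
  3: 6
  4: 7

Step 2: Greedily match left vertices, then look for augmenting paths:
  Match 1 -- 5
  Match 2 -- 6
  Match 4 -- 7
  No augmenting path remains.

Step 3: Verify this is maximum:
  Matching has size 3. The vertex set {1, 6, 7} covers every edge and has size 3; any matching has at most one edge per cover vertex, so 3 is maximum (König's theorem).

Maximum matching: {(1,5), (2,6), (4,7)}
Size: 3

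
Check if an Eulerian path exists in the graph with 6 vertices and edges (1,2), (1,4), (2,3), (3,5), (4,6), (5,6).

Step 1: Find the degree of each vertex:
  deg(1) = 2
  deg(2) = 2
  deg(3) = 2
  deg(4) = 2
  deg(5) = 2
  deg(6) = 2

Step 2: Count vertices with odd degree:
  All vertices have even degree (0 odd-degree vertices)

Step 3: Apply Euler's theorem:
  - Eulerian circuit exists iff graph is connected and all vertices have even degree
  - Eulerian path exists iff graph is connected and has 0 or 2 odd-degree vertices

Graph is connected with 0 odd-degree vertices.
Both Eulerian circuit and Eulerian path exist.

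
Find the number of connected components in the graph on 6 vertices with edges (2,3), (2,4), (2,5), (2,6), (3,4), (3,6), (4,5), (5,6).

Step 1: Build adjacency list from edges:
  1: (none)
  2: 3, 4, 5, 6
  3: 2, 4, 6
  4: 2, 3, 5
  5: 2, 4, 6
  6: 2, 3, 5

Step 2: Run BFS/DFS from vertex 1:
  Visited: {1}
  Reached 1 of 6 vertices

Step 3: Only 1 of 6 vertices reached. Graph is disconnected.
Connected components: {1}, {2, 3, 4, 5, 6}
Number of connected components: 2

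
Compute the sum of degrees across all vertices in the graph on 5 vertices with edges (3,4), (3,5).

Step 1: Count edges incident to each vertex:
  deg(1) = 0 (neighbors: none)
  deg(2) = 0 (neighbors: none)
  deg(3) = 2 (neighbors: 4, 5)
  deg(4) = 1 (neighbors: 3)
  deg(5) = 1 (neighbors: 3)

Step 2: Sum all degrees:
  0 + 0 + 2 + 1 + 1 = 4

Verification: sum of degrees = 2 * |E| = 2 * 2 = 4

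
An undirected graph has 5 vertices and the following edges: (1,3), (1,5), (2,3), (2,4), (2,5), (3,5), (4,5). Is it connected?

Step 1: Build adjacency list from edges:
  1: 3, 5
  2: 3, 4, 5
  3: 1, 2, 5
  4: 2, 5
  5: 1, 2, 3, 4

Step 2: Run BFS/DFS from vertex 1:
  Visited: {1, 3, 5, 2, 4}
  Reached 5 of 5 vertices

Step 3: All 5 vertices reached from vertex 1, so the graph is connected.
Answer: Yes, the graph is connected.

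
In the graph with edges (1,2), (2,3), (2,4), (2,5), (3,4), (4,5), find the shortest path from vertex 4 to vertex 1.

Step 1: Build adjacency list:
  1: 2
  2: 1, 3, 4, 5
  3: 2, 4
  4: 2, 3, 5
  5: 2, 4

Step 2: BFS from vertex 4 to find shortest path to 1:
  vertex 2 reached at distance 1
  vertex 3 reached at distance 1
  vertex 5 reached at distance 1
  vertex 1 reached at distance 2

Step 3: Shortest path: 4 -> 2 -> 1
Path length: 2 edges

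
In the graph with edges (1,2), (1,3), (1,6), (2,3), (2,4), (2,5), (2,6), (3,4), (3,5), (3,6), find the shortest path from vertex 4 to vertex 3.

Step 1: Build adjacency list:
  1: 2, 3, 6
  2: 1, 3, 4, 5, 6
  3: 1, 2, 4, 5, 6
  4: 2, 3
  5: 2, 3
  6: 1, 2, 3

Step 2: BFS from vertex 4 to find shortest path to 3:
  vertex 2 reached at distance 1
  vertex 3 reached at distance 1

Step 3: Shortest path: 4 -> 3
Path length: 1 edge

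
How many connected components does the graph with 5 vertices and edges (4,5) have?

Step 1: Build adjacency list from edges:
  1: (none)
  2: (none)
  3: (none)
  4: 5
  5: 4

Step 2: Run BFS/DFS from vertex 1:
  Visited: {1}
  Reached 1 of 5 vertices

Step 3: Only 1 of 5 vertices reached. Graph is disconnected.
Connected components: {1}, {2}, {3}, {4, 5}
Number of connected components: 4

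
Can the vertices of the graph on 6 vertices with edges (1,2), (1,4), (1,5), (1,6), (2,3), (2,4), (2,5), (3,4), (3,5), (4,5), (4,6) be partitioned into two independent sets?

Step 1: Attempt 2-coloring using BFS:
  Start at vertex 1, assign color 0
  Color vertex 2 with color 1 (neighbor of 1)
  Color vertex 4 with color 1 (neighbor of 1)
  Color vertex 5 with color 1 (neighbor of 1)
  Color vertex 6 with color 1 (neighbor of 1)
  Color vertex 3 with color 0 (neighbor of 2)

Step 2: Conflict found! Vertices 2 and 4 are adjacent but have the same color.
This means the graph contains an odd cycle.

The graph is NOT bipartite.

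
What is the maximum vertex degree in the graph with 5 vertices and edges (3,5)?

Step 1: Count edges incident to each vertex:
  deg(1) = 0 (neighbors: none)
  deg(2) = 0 (neighbors: none)
  deg(3) = 1 (neighbors: 5)
  deg(4) = 0 (neighbors: none)
  deg(5) = 1 (neighbors: 3)

Step 2: Find maximum:
  max(0, 0, 1, 0, 1) = 1 (vertex 3)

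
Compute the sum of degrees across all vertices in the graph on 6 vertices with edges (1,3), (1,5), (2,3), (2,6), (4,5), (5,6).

Step 1: Count edges incident to each vertex:
  deg(1) = 2 (neighbors: 3, 5)
  deg(2) = 2 (neighbors: 3, 6)
  deg(3) = 2 (neighbors: 1, 2)
  deg(4) = 1 (neighbors: 5)
  deg(5) = 3 (neighbors: 1, 4, 6)
  deg(6) = 2 (neighbors: 2, 5)

Step 2: Sum all degrees:
  2 + 2 + 2 + 1 + 3 + 2 = 12

Verification: sum of degrees = 2 * |E| = 2 * 6 = 12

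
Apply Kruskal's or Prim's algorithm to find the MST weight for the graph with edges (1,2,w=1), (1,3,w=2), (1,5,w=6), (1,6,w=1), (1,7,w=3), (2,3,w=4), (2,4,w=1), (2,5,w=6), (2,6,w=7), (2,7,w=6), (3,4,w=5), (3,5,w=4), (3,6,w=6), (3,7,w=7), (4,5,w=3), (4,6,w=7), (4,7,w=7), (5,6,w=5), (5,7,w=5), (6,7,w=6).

Apply Kruskal's algorithm (sort edges by weight, add if no cycle):

Sorted edges by weight:
  (1,6) w=1
  (1,2) w=1
  (2,4) w=1
  (1,3) w=2
  (1,7) w=3
  (4,5) w=3
  (2,3) w=4
  (3,5) w=4
  (3,4) w=5
  (5,6) w=5
  (5,7) w=5
  (1,5) w=6
  (2,5) w=6
  (2,7) w=6
  (3,6) w=6
  (6,7) w=6
  (2,6) w=7
  (3,7) w=7
  (4,6) w=7
  (4,7) w=7

Add edge (1,6) w=1 -- no cycle. Running total: 1
Add edge (1,2) w=1 -- no cycle. Running total: 2
Add edge (2,4) w=1 -- no cycle. Running total: 3
Add edge (1,3) w=2 -- no cycle. Running total: 5
Add edge (1,7) w=3 -- no cycle. Running total: 8
Add edge (4,5) w=3 -- no cycle. Running total: 11

MST edges: (1,6,w=1), (1,2,w=1), (2,4,w=1), (1,3,w=2), (1,7,w=3), (4,5,w=3)
Total MST weight: 1 + 1 + 1 + 2 + 3 + 3 = 11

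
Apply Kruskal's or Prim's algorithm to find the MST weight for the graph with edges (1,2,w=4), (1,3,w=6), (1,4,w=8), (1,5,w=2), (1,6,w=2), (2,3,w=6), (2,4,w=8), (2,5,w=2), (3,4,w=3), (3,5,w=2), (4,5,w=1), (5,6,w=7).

Apply Kruskal's algorithm (sort edges by weight, add if no cycle):

Sorted edges by weight:
  (4,5) w=1
  (1,5) w=2
  (1,6) w=2
  (2,5) w=2
  (3,5) w=2
  (3,4) w=3
  (1,2) w=4
  (1,3) w=6
  (2,3) w=6
  (5,6) w=7
  (1,4) w=8
  (2,4) w=8

Add edge (4,5) w=1 -- no cycle. Running total: 1
Add edge (1,5) w=2 -- no cycle. Running total: 3
Add edge (1,6) w=2 -- no cycle. Running total: 5
Add edge (2,5) w=2 -- no cycle. Running total: 7
Add edge (3,5) w=2 -- no cycle. Running total: 9

MST edges: (4,5,w=1), (1,5,w=2), (1,6,w=2), (2,5,w=2), (3,5,w=2)
Total MST weight: 1 + 2 + 2 + 2 + 2 = 9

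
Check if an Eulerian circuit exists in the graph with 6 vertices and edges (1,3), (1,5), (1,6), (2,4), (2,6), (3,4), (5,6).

Step 1: Find the degree of each vertex:
  deg(1) = 3
  deg(2) = 2
  deg(3) = 2
  deg(4) = 2
  deg(5) = 2
  deg(6) = 3

Step 2: Count vertices with odd degree:
  Odd-degree vertices: 1, 6 (2 total)

Step 3: Apply Euler's theorem:
  - Eulerian circuit exists iff graph is connected and all vertices have even degree
  - Eulerian path exists iff graph is connected and has 0 or 2 odd-degree vertices

Graph is connected with exactly 2 odd-degree vertices (1, 6).
Eulerian path exists (starting and ending at the odd-degree vertices), but no Eulerian circuit.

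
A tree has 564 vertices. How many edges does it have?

A tree on n vertices always has exactly n - 1 edges.
For n = 564: edges = 564 - 1 = 563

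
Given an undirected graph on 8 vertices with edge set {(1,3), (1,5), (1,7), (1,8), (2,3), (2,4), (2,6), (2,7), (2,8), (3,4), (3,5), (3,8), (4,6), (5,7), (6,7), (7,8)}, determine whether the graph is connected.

Step 1: Build adjacency list from edges:
  1: 3, 5, 7, 8
  2: 3, 4, 6, 7, 8
  3: 1, 2, 4, 5, 8
  4: 2, 3, 6
  5: 1, 3, 7
  6: 2, 4, 7
  7: 1, 2, 5, 6, 8
  8: 1, 2, 3, 7

Step 2: Run BFS/DFS from vertex 1:
  Visited: {1, 3, 5, 7, 8, 2, 4, 6}
  Reached 8 of 8 vertices

Step 3: All 8 vertices reached from vertex 1, so the graph is connected.
Answer: Yes, the graph is connected.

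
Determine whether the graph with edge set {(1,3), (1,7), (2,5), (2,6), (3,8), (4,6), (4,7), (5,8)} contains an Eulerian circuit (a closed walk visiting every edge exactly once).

Step 1: Find the degree of each vertex:
  deg(1) = 2
  deg(2) = 2
  deg(3) = 2
  deg(4) = 2
  deg(5) = 2
  deg(6) = 2
  deg(7) = 2
  deg(8) = 2

Step 2: Count vertices with odd degree:
  All vertices have even degree (0 odd-degree vertices)

Step 3: Apply Euler's theorem:
  - Eulerian circuit exists iff graph is connected and all vertices have even degree
  - Eulerian path exists iff graph is connected and has 0 or 2 odd-degree vertices

Graph is connected with 0 odd-degree vertices.
Both Eulerian circuit and Eulerian path exist.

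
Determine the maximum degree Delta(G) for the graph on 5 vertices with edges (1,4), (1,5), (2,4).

Step 1: Count edges incident to each vertex:
  deg(1) = 2 (neighbors: 4, 5)
  deg(2) = 1 (neighbors: 4)
  deg(3) = 0 (neighbors: none)
  deg(4) = 2 (neighbors: 1, 2)
  deg(5) = 1 (neighbors: 1)

Step 2: Find maximum:
  max(2, 1, 0, 2, 1) = 2 (vertex 1)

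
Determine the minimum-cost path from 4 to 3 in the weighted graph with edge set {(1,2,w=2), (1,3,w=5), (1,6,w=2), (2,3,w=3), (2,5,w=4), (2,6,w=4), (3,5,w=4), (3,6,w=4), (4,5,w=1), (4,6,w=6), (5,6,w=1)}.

Step 1: Build adjacency list with weights:
  1: 2(w=2), 3(w=5), 6(w=2)
  2: 1(w=2), 3(w=3), 5(w=4), 6(w=4)
  3: 1(w=5), 2(w=3), 5(w=4), 6(w=4)
  4: 5(w=1), 6(w=6)
  5: 2(w=4), 3(w=4), 4(w=1), 6(w=1)
  6: 1(w=2), 2(w=4), 3(w=4), 4(w=6), 5(w=1)

Step 2: Apply Dijkstra's algorithm from vertex 4:
  Visit vertex 4 (distance=0)
    Update dist[5] = 1
    Update dist[6] = 6
  Visit vertex 5 (distance=1)
    Update dist[2] = 5
    Update dist[3] = 5
    Update dist[6] = 2
  Visit vertex 6 (distance=2)
    Update dist[1] = 4
  Visit vertex 1 (distance=4)
  Visit vertex 2 (distance=5)
  Visit vertex 3 (distance=5)

Step 3: Shortest path: 4 -> 5 -> 3
Total weight: 1 + 4 = 5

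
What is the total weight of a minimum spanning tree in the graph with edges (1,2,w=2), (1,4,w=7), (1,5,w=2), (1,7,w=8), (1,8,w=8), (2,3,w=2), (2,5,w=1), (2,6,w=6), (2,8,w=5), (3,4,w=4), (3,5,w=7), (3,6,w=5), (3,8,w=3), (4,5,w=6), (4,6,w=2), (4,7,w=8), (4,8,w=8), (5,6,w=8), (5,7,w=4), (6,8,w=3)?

Apply Kruskal's algorithm (sort edges by weight, add if no cycle):

Sorted edges by weight:
  (2,5) w=1
  (1,2) w=2
  (1,5) w=2
  (2,3) w=2
  (4,6) w=2
  (3,8) w=3
  (6,8) w=3
  (3,4) w=4
  (5,7) w=4
  (2,8) w=5
  (3,6) w=5
  (2,6) w=6
  (4,5) w=6
  (1,4) w=7
  (3,5) w=7
  (1,7) w=8
  (1,8) w=8
  (4,8) w=8
  (4,7) w=8
  (5,6) w=8

Add edge (2,5) w=1 -- no cycle. Running total: 1
Add edge (1,2) w=2 -- no cycle. Running total: 3
Skip edge (1,5) w=2 -- would create cycle
Add edge (2,3) w=2 -- no cycle. Running total: 5
Add edge (4,6) w=2 -- no cycle. Running total: 7
Add edge (3,8) w=3 -- no cycle. Running total: 10
Add edge (6,8) w=3 -- no cycle. Running total: 13
Skip edge (3,4) w=4 -- would create cycle
Add edge (5,7) w=4 -- no cycle. Running total: 17

MST edges: (2,5,w=1), (1,2,w=2), (2,3,w=2), (4,6,w=2), (3,8,w=3), (6,8,w=3), (5,7,w=4)
Total MST weight: 1 + 2 + 2 + 2 + 3 + 3 + 4 = 17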